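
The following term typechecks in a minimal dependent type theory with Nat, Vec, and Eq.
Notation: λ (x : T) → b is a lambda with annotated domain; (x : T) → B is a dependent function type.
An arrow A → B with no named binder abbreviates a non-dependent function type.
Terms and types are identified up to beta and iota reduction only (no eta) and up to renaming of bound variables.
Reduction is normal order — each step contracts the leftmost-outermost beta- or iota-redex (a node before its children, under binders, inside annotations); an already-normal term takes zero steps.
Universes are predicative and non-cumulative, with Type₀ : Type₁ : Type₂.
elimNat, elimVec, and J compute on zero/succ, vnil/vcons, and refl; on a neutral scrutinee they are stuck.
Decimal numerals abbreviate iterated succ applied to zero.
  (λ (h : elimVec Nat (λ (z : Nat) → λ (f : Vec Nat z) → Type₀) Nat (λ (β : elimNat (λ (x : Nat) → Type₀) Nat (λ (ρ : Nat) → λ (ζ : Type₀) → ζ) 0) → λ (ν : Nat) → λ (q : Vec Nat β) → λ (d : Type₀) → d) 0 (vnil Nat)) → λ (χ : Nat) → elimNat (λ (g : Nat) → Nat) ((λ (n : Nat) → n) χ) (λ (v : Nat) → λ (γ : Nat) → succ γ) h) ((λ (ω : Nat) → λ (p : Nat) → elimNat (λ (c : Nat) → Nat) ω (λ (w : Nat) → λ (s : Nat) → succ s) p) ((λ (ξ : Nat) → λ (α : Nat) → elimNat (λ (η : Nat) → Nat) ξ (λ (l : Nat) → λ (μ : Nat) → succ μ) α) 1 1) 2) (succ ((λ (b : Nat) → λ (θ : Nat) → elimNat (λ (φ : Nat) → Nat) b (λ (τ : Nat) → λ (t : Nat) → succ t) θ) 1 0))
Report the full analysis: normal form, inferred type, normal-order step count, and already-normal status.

normal form:
  6
the term's type:
  Nat
steps to reach normal form (normal order): 34
already normal: no
first redex: a beta-redex


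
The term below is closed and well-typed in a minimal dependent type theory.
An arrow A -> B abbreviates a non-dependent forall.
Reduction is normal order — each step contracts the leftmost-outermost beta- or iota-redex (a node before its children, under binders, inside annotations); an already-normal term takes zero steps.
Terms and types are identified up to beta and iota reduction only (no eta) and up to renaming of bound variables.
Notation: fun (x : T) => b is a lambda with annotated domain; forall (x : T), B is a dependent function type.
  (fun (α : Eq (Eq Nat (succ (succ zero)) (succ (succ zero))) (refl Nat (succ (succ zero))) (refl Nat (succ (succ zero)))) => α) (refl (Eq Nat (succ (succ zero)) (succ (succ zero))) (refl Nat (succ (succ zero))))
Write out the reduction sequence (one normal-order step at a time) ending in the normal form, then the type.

reduction (normal order):
  (fun (α : Eq (Eq Nat (succ (succ zero)) (succ (succ zero))) (refl Nat (succ (succ zero))) (refl Nat (succ (succ zero)))) => α) (refl (Eq Nat (succ (succ zero)) (succ (succ zero))) (refl Nat (succ (succ zero))))
  ~> refl (Eq Nat (succ (succ zero)) (succ (succ zero))) (refl Nat (succ (succ zero)))
inferred type:
  Eq (Eq Nat (succ (succ zero)) (succ (succ zero))) (refl Nat (succ (succ zero))) (refl Nat (succ (succ zero)))


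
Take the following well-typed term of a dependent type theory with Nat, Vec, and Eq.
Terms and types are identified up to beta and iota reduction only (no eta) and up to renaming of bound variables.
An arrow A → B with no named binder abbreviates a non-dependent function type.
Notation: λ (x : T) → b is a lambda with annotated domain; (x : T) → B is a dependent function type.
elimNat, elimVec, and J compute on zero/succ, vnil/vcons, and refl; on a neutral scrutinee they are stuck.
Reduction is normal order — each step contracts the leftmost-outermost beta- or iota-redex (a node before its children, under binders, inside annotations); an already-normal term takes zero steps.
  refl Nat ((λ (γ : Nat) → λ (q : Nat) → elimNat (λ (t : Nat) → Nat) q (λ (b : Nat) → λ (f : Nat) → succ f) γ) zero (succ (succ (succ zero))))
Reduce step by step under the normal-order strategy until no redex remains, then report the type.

reduction (normal order):
  refl Nat ((λ (γ : Nat) → λ (q : Nat) → elimNat (λ (t : Nat) → Nat) q (λ (b : Nat) → λ (f : Nat) → succ f) γ) zero (succ (succ (succ zero))))
  ~> refl Nat ((λ (γ : Nat) → elimNat (λ (q : Nat) → Nat) γ (λ (t : Nat) → λ (b : Nat) → succ b) zero) (succ (succ (succ zero))))
  ~> refl Nat (elimNat (λ (γ : Nat) → Nat) (succ (succ (succ zero))) (λ (q : Nat) → λ (t : Nat) → succ t) zero)
  ~> refl Nat (succ (succ (succ zero)))
type:
  Eq Nat (succ (succ (succ zero))) (succ (succ (succ zero)))


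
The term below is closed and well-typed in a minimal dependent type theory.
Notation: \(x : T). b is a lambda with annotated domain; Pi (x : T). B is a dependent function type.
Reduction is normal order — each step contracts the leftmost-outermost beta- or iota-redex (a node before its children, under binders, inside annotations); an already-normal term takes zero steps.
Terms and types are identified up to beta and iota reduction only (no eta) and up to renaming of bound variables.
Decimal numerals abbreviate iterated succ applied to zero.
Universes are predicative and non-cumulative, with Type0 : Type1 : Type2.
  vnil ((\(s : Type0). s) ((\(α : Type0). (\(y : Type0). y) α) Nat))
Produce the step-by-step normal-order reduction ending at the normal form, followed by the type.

normal-order reduction:
  vnil ((\(s : Type0). s) ((\(α : Type0). (\(y : Type0). y) α) Nat))
  ~> vnil ((\(s : Type0). (\(α : Type0). α) s) Nat)
  ~> vnil ((\(s : Type0). s) Nat)
  ~> vnil Nat
type:
  Vec Nat 0


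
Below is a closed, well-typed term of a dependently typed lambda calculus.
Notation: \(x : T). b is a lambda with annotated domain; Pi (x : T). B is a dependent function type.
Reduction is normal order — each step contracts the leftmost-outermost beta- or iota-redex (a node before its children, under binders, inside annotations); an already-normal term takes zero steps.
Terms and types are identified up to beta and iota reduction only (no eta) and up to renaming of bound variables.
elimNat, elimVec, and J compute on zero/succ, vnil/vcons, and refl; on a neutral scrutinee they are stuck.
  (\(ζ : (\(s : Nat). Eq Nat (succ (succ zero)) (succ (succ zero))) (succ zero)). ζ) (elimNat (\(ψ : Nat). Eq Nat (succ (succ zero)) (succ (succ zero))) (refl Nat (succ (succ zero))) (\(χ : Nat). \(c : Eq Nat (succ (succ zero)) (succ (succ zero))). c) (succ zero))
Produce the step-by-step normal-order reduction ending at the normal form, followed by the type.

reduction (normal order):
  (\(ζ : (\(s : Nat). Eq Nat (succ (succ zero)) (succ (succ zero))) (succ zero)). ζ) (elimNat (\(ψ : Nat). Eq Nat (succ (succ zero)) (succ (succ zero))) (refl Nat (succ (succ zero))) (\(χ : Nat). \(c : Eq Nat (succ (succ zero)) (succ (succ zero))). c) (succ zero))
  ~> elimNat (\(ζ : Nat). Eq Nat (succ (succ zero)) (succ (succ zero))) (refl Nat (succ (succ zero))) (\(s : Nat). \(ψ : Eq Nat (succ (succ zero)) (succ (succ zero))). ψ) (succ zero)
  ~> (\(ζ : Nat). \(s : Eq Nat (succ (succ zero)) (succ (succ zero))). s) zero (elimNat (\(ψ : Nat). Eq Nat (succ (succ zero)) (succ (succ zero))) (refl Nat (succ (succ zero))) (\(χ : Nat). \(c : Eq Nat (succ (succ zero)) (succ (succ zero))). c) zero)
  ~> (\(ζ : Eq Nat (succ (succ zero)) (succ (succ zero))). ζ) (elimNat (\(s : Nat). Eq Nat (succ (succ zero)) (succ (succ zero))) (refl Nat (succ (succ zero))) (\(ψ : Nat). \(χ : Eq Nat (succ (succ zero)) (succ (succ zero))). χ) zero)
  ~> elimNat (\(ζ : Nat). Eq Nat (succ (succ zero)) (succ (succ zero))) (refl Nat (succ (succ zero))) (\(s : Nat). \(ψ : Eq Nat (succ (succ zero)) (succ (succ zero))). ψ) zero
  ~> refl Nat (succ (succ zero))
the term's type:
  Eq Nat (succ (succ zero)) (succ (succ zero))


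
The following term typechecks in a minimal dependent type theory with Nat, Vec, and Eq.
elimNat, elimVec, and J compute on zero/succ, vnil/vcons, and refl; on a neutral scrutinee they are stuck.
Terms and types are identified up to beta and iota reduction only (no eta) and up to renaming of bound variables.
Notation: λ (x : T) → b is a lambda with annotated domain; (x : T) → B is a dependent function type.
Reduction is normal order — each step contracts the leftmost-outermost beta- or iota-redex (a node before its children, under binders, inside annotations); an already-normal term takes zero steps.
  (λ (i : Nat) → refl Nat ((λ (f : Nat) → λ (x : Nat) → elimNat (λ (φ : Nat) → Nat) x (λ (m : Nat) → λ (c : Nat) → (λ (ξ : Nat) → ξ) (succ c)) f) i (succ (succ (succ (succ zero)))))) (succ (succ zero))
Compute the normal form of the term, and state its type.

resulting normal form:
  refl Nat (succ (succ (succ (succ (succ (succ zero))))))
inferred type:
  Eq Nat (succ (succ (succ (succ (succ (succ zero)))))) (succ (succ (succ (succ (succ (succ zero))))))
observation: the term reaches its normal form after 12 normal-order steps.


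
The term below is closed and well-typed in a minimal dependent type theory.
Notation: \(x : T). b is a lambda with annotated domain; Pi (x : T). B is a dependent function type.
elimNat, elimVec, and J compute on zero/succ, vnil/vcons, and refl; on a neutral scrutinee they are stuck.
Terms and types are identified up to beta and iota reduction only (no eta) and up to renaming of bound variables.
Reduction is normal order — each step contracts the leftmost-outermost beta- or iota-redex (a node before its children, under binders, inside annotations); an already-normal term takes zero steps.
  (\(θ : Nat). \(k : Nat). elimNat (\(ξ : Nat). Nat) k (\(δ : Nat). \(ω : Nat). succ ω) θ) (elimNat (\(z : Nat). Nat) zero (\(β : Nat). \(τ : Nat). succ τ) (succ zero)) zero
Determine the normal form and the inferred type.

reduced normal form:
  succ zero
type:
  Nat
observation: contracting a beta-redex first, the term normalizes in 10 steps.


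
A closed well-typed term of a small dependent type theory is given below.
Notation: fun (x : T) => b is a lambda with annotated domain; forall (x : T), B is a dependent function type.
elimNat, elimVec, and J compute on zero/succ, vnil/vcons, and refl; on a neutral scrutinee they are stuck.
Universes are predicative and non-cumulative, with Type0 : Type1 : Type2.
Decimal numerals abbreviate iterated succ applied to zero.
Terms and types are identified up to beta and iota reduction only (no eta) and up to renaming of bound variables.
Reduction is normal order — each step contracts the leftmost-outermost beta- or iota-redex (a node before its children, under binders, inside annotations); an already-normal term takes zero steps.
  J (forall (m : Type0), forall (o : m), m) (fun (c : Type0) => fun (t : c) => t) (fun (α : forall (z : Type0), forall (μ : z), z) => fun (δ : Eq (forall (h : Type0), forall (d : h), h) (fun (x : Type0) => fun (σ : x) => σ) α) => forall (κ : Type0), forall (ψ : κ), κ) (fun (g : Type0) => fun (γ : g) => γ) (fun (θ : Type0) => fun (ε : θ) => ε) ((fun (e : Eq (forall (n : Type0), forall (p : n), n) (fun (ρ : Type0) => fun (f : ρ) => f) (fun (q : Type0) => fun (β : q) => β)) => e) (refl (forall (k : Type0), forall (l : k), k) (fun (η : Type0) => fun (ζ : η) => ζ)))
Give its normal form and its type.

normal form:
  fun (m : Type0) => fun (o : m) => o
type:
  forall (m : Type0), forall (o : m), m
observation: reduction starts at a beta-redex, and 2 normal-order steps reach the normal form.


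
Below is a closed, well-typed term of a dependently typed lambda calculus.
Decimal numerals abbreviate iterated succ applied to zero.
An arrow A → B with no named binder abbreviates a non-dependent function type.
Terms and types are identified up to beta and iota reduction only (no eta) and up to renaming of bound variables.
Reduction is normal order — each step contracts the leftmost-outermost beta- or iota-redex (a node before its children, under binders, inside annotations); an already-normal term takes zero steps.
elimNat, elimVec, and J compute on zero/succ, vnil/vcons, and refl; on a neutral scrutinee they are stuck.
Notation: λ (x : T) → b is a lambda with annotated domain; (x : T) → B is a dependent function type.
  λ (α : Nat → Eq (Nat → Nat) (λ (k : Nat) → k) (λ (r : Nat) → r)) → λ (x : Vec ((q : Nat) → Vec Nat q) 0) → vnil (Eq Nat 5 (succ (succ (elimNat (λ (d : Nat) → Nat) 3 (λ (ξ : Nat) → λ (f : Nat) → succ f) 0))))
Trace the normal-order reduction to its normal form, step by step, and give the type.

reduction (normal order):
  λ (α : Nat → Eq (Nat → Nat) (λ (k : Nat) → k) (λ (r : Nat) → r)) → λ (x : Vec ((q : Nat) → Vec Nat q) 0) → vnil (Eq Nat 5 (succ (succ (elimNat (λ (d : Nat) → Nat) 3 (λ (ξ : Nat) → λ (f : Nat) → succ f) 0))))
  ~> λ (α : Nat → Eq (Nat → Nat) (λ (k : Nat) → k) (λ (r : Nat) → r)) → λ (x : Vec ((q : Nat) → Vec Nat q) 0) → vnil (Eq Nat 5 5)
inferred type:
  (Nat → Eq (Nat → Nat) (λ (α : Nat) → α) (λ (k : Nat) → k)) → Vec ((r : Nat) → Vec Nat r) 0 → Vec (Eq Nat 5 5) 0


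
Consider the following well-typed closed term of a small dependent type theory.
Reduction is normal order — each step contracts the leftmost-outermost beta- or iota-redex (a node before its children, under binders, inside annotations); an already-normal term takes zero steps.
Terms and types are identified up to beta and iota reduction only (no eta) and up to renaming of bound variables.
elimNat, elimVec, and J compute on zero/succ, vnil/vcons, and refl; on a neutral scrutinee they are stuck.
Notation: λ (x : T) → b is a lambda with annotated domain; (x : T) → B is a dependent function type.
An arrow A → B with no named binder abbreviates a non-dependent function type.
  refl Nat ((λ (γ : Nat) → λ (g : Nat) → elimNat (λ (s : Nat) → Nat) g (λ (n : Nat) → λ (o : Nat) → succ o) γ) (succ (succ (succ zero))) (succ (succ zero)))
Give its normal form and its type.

normal form:
  refl Nat (succ (succ (succ (succ (succ zero)))))
inferred type:
  Eq Nat (succ (succ (succ (succ (succ zero))))) (succ (succ (succ (succ (succ zero)))))
observation: normalization takes exactly 12 steps under the normal-order strategy.


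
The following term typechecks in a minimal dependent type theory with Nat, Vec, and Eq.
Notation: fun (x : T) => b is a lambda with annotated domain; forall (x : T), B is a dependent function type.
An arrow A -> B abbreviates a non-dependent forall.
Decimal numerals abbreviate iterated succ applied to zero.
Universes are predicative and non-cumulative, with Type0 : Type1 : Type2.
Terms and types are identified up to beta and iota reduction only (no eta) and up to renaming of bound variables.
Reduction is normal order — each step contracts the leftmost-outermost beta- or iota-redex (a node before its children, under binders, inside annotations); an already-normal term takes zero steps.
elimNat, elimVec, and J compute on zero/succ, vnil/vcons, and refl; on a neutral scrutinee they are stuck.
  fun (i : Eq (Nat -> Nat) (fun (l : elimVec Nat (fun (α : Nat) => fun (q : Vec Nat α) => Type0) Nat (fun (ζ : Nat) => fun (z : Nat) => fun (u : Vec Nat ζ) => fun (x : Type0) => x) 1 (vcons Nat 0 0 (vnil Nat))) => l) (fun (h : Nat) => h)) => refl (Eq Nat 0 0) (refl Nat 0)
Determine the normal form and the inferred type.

normal form:
  fun (i : Eq (Nat -> Nat) (fun (l : Nat) => l) (fun (α : Nat) => α)) => refl (Eq Nat 0 0) (refl Nat 0)
inferred type:
  Eq (Nat -> Nat) (fun (i : Nat) => i) (fun (l : Nat) => l) -> Eq (Eq Nat 0 0) (refl Nat 0) (refl Nat 0)
observation: normalization takes exactly 6 steps under the normal-order strategy.


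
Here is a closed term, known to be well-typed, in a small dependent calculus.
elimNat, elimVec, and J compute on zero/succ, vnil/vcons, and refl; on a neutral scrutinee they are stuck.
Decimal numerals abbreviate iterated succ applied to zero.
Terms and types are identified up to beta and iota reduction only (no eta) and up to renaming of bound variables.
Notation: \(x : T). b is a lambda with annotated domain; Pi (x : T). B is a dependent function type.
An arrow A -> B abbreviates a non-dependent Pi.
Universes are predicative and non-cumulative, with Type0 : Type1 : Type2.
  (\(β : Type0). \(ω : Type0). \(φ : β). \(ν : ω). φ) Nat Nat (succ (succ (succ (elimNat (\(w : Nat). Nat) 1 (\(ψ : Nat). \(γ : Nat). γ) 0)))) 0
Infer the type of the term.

inferred type:
  Nat


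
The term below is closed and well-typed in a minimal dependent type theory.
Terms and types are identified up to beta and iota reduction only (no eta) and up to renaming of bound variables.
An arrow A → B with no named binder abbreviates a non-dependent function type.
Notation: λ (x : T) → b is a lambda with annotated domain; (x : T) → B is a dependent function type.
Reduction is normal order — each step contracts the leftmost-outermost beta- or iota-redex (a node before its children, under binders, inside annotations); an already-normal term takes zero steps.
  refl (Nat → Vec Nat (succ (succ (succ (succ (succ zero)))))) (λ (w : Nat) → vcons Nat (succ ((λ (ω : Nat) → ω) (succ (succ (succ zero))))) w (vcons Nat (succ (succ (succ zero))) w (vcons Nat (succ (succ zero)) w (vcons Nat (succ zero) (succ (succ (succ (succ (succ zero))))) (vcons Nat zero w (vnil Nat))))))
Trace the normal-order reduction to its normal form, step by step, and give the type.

reduction (normal order):
  refl (Nat → Vec Nat (succ (succ (succ (succ (succ zero)))))) (λ (w : Nat) → vcons Nat (succ ((λ (ω : Nat) → ω) (succ (succ (succ zero))))) w (vcons Nat (succ (succ (succ zero))) w (vcons Nat (succ (succ zero)) w (vcons Nat (succ zero) (succ (succ (succ (succ (succ zero))))) (vcons Nat zero w (vnil Nat))))))
  ~> refl (Nat → Vec Nat (succ (succ (succ (succ (succ zero)))))) (λ (w : Nat) → vcons Nat (succ (succ (succ (succ zero)))) w (vcons Nat (succ (succ (succ zero))) w (vcons Nat (succ (succ zero)) w (vcons Nat (succ zero) (succ (succ (succ (succ (succ zero))))) (vcons Nat zero w (vnil Nat))))))
type:
  Eq (Nat → Vec Nat (succ (succ (succ (succ (succ zero)))))) (λ (w : Nat) → vcons Nat (succ (succ (succ (succ zero)))) w (vcons Nat (succ (succ (succ zero))) w (vcons Nat (succ (succ zero)) w (vcons Nat (succ zero) (succ (succ (succ (succ (succ zero))))) (vcons Nat zero w (vnil Nat)))))) (λ (ω : Nat) → vcons Nat (succ (succ (succ (succ zero)))) ω (vcons Nat (succ (succ (succ zero))) ω (vcons Nat (succ (succ zero)) ω (vcons Nat (succ zero) (succ (succ (succ (succ (succ zero))))) (vcons Nat zero ω (vnil Nat))))))


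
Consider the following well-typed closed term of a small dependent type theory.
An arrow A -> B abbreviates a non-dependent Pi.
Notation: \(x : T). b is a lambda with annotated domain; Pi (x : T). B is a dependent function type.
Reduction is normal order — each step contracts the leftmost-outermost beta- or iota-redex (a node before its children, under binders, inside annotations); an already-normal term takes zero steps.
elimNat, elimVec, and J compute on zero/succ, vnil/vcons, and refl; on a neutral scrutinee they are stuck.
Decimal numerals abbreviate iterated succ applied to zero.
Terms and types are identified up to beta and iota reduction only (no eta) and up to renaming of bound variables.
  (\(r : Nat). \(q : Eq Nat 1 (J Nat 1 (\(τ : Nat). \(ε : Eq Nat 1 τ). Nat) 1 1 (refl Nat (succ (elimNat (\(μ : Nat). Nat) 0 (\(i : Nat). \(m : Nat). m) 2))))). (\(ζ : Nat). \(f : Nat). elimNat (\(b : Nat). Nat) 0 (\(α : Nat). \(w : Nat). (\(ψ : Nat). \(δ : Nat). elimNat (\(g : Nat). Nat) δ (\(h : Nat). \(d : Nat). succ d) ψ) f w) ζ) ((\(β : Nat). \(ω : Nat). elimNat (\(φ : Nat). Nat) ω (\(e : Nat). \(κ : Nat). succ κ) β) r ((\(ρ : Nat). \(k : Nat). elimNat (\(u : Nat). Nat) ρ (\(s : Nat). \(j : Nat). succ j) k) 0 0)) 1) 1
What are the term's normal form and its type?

normal form:
  \(r : Eq Nat 1 1). 1
type:
  Eq Nat 1 1 -> Nat
observation: reduction starts at a beta-redex, and 23 normal-order steps reach the normal form.


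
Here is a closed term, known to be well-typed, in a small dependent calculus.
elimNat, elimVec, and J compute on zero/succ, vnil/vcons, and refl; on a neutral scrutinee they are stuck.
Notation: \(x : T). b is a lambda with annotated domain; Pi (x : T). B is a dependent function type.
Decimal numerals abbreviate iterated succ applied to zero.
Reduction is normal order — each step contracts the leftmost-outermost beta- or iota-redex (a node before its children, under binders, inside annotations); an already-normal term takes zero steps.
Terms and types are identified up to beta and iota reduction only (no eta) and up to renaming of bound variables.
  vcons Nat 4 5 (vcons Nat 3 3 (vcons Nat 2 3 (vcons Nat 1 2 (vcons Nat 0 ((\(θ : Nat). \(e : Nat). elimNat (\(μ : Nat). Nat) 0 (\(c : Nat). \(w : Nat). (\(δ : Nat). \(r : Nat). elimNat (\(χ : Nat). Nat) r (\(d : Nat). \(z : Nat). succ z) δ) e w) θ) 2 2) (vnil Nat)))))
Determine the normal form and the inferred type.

reduced normal form:
  vcons Nat 4 5 (vcons Nat 3 3 (vcons Nat 2 3 (vcons Nat 1 2 (vcons Nat 0 4 (vnil Nat)))))
the term's type:
  Vec Nat 5
observation: 27 normal-order steps separate the term from its normal form.


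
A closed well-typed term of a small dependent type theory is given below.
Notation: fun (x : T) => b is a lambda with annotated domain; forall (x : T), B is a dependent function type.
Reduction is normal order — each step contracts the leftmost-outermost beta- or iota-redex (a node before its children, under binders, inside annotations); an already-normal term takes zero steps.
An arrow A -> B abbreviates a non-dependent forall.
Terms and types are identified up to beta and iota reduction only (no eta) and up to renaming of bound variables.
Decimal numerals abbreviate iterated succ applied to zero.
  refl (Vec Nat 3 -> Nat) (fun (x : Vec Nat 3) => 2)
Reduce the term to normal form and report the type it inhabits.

resulting normal form:
  refl (Vec Nat 3 -> Nat) (fun (x : Vec Nat 3) => 2)
type:
  Eq (Vec Nat 3 -> Nat) (fun (x : Vec Nat 3) => 2) (fun (h : Vec Nat 3) => 2)


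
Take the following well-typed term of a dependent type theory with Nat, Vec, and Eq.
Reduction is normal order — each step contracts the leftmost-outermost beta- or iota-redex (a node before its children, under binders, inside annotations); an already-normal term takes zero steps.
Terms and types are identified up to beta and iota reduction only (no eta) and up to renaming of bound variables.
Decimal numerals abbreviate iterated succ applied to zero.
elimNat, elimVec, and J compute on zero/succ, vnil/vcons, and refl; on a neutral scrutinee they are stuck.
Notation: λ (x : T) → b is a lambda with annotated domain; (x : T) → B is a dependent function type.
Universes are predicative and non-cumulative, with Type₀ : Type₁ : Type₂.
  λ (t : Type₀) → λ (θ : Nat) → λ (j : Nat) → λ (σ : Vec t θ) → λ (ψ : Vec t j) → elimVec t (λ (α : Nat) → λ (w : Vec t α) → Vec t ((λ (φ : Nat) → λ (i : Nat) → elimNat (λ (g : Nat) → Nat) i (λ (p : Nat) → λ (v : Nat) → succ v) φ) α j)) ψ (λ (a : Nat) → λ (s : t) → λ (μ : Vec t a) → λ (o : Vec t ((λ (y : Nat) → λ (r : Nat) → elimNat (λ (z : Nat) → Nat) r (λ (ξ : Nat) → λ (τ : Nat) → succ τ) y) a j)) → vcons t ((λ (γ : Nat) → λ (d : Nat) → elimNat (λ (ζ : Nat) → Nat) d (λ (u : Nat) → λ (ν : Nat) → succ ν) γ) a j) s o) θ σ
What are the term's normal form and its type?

normal form:
  λ (t : Type₀) → λ (θ : Nat) → λ (j : Nat) → λ (σ : Vec t θ) → λ (ψ : Vec t j) → elimVec t (λ (α : Nat) → λ (w : Vec t α) → Vec t (elimNat (λ (φ : Nat) → Nat) j (λ (i : Nat) → λ (g : Nat) → succ g) α)) ψ (λ (p : Nat) → λ (v : t) → λ (a : Vec t p) → λ (s : Vec t (elimNat (λ (μ : Nat) → Nat) j (λ (o : Nat) → λ (y : Nat) → succ y) p)) → vcons t (elimNat (λ (r : Nat) → Nat) j (λ (z : Nat) → λ (ξ : Nat) → succ ξ) p) v s) θ σ
the term's type:
  (t : Type₀) → (θ : Nat) → (j : Nat) → (σ : Vec t θ) → (ψ : Vec t j) → Vec t (elimNat (λ (α : Nat) → Nat) j (λ (w : Nat) → λ (φ : Nat) → succ φ) θ)
observation: the first redex contracted is a beta-redex; the normal form is reached in 6 normal-order steps.


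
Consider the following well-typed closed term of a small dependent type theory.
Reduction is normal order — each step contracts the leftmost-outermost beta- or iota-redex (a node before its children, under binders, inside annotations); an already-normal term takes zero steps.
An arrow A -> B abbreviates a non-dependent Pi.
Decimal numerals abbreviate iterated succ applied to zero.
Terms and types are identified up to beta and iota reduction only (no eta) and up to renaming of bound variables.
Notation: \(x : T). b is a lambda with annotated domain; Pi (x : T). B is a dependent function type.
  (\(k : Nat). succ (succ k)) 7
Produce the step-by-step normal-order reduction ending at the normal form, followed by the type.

normal-order reduction:
  (\(k : Nat). succ (succ k)) 7
  ~> 9
type:
  Nat


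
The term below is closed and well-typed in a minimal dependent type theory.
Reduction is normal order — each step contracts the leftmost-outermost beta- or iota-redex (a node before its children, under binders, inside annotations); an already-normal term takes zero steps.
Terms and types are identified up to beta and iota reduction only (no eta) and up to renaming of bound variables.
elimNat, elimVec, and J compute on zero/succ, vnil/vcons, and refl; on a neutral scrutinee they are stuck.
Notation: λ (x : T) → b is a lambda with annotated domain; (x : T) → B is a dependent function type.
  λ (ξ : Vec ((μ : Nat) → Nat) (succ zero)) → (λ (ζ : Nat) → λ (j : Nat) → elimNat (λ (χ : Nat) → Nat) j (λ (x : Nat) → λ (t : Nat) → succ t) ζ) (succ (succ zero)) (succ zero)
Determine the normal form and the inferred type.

normal form:
  λ (ξ : Vec ((μ : Nat) → Nat) (succ zero)) → succ (succ (succ zero))
inferred type:
  (ξ : Vec ((μ : Nat) → Nat) (succ zero)) → Nat


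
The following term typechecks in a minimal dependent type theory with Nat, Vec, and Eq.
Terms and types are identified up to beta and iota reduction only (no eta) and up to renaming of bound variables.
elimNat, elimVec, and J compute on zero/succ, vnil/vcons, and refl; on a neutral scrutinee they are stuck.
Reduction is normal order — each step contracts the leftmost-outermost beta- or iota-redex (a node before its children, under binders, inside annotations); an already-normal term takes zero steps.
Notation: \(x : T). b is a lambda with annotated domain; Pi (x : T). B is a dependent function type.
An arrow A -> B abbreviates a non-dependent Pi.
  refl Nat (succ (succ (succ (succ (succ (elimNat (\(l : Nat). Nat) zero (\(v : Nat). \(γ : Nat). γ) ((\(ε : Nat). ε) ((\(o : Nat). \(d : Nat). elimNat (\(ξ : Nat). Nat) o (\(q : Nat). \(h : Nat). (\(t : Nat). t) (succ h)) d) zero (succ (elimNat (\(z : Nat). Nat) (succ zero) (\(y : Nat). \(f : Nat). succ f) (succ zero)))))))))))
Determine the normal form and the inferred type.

resulting normal form:
  refl Nat (succ (succ (succ (succ (succ zero)))))
type:
  Eq Nat (succ (succ (succ (succ (succ zero))))) (succ (succ (succ (succ (succ zero)))))


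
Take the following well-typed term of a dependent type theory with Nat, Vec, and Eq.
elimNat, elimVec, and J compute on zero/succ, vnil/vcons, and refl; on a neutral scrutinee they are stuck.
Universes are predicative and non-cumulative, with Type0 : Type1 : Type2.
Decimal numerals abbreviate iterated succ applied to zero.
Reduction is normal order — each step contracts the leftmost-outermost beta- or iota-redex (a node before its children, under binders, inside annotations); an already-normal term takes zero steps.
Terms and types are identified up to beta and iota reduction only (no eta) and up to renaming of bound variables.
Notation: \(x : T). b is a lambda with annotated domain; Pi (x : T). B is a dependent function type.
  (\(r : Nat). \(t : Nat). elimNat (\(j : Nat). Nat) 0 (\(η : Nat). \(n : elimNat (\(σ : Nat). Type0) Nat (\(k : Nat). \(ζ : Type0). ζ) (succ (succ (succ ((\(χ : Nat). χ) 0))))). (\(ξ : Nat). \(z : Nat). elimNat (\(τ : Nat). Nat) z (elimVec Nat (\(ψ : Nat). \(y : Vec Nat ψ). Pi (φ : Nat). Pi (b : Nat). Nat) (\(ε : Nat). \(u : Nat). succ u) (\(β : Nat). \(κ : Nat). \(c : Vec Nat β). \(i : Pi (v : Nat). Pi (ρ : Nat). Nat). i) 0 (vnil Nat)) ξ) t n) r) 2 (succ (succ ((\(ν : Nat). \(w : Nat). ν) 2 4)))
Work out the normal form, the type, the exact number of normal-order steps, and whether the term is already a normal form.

resulting normal form:
  8
inferred type:
  Nat
normal-order step count: 49
already normal: no
first contracted redex: a beta-redex


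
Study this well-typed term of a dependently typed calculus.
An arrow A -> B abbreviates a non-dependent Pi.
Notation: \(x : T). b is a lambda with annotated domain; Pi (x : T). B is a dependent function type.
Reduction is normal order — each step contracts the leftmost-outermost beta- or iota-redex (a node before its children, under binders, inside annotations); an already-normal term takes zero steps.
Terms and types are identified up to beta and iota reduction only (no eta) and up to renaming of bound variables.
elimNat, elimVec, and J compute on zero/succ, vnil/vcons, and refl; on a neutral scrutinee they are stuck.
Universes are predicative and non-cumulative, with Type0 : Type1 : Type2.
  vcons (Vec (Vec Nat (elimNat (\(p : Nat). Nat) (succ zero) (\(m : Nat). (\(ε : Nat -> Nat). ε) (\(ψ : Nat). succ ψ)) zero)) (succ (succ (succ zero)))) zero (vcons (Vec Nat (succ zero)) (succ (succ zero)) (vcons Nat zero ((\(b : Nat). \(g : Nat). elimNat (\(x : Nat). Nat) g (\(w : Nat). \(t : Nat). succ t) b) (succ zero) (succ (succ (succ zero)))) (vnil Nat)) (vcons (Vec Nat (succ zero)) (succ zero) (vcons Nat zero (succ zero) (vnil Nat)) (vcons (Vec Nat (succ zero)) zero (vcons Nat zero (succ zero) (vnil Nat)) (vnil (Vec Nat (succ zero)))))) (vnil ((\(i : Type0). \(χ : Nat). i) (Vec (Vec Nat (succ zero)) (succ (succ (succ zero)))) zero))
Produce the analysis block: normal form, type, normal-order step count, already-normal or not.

reduced normal form:
  vcons (Vec (Vec Nat (succ zero)) (succ (succ (succ zero)))) zero (vcons (Vec Nat (succ zero)) (succ (succ zero)) (vcons Nat zero (succ (succ (succ (succ zero)))) (vnil Nat)) (vcons (Vec Nat (succ zero)) (succ zero) (vcons Nat zero (succ zero) (vnil Nat)) (vcons (Vec Nat (succ zero)) zero (vcons Nat zero (succ zero) (vnil Nat)) (vnil (Vec Nat (succ zero)))))) (vnil (Vec (Vec Nat (succ zero)) (succ (succ (succ zero)))))
the term's type:
  Vec (Vec (Vec Nat (succ zero)) (succ (succ (succ zero)))) (succ zero)
steps to reach normal form (normal order): 9
started in normal form: no
first redex: an elimNat iota-redex


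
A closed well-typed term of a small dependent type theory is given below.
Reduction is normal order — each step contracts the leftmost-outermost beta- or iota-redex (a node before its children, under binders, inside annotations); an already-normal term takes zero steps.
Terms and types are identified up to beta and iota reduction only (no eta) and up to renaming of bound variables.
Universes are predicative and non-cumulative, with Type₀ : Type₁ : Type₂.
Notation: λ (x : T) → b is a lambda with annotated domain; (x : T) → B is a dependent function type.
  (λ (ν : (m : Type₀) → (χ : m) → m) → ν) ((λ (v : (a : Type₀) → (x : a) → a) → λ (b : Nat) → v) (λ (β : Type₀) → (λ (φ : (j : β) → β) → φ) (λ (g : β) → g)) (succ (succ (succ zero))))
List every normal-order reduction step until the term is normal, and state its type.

reduction (normal order):
  (λ (ν : (m : Type₀) → (χ : m) → m) → ν) ((λ (v : (a : Type₀) → (x : a) → a) → λ (b : Nat) → v) (λ (β : Type₀) → (λ (φ : (j : β) → β) → φ) (λ (g : β) → g)) (succ (succ (succ zero))))
  ~> (λ (ν : (m : Type₀) → (χ : m) → m) → λ (v : Nat) → ν) (λ (a : Type₀) → (λ (x : (b : a) → a) → x) (λ (β : a) → β)) (succ (succ (succ zero)))
  ~> (λ (ν : Nat) → λ (m : Type₀) → (λ (χ : (v : m) → m) → χ) (λ (a : m) → a)) (succ (succ (succ zero)))
  ~> λ (ν : Type₀) → (λ (m : (χ : ν) → ν) → m) (λ (v : ν) → v)
  ~> λ (ν : Type₀) → λ (m : ν) → m
the term's type:
  (ν : Type₀) → (m : ν) → ν


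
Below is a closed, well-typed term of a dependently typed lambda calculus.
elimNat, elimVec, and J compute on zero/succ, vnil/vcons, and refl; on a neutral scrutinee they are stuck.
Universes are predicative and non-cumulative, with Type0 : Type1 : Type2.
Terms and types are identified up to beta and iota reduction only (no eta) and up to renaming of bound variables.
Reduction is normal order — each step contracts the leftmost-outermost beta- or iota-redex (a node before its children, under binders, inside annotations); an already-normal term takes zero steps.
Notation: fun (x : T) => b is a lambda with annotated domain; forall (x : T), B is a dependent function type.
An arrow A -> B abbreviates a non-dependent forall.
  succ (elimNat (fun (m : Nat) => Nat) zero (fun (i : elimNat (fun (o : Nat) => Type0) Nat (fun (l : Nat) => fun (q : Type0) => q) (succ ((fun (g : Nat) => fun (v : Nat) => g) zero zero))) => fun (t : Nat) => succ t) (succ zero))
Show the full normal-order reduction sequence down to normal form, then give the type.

normal-order reduction sequence:
  succ (elimNat (fun (m : Nat) => Nat) zero (fun (i : elimNat (fun (o : Nat) => Type0) Nat (fun (l : Nat) => fun (q : Type0) => q) (succ ((fun (g : Nat) => fun (v : Nat) => g) zero zero))) => fun (t : Nat) => succ t) (succ zero))
  ~> succ ((fun (m : elimNat (fun (i : Nat) => Type0) Nat (fun (o : Nat) => fun (l : Type0) => l) (succ ((fun (q : Nat) => fun (g : Nat) => q) zero zero))) => fun (v : Nat) => succ v) zero (elimNat (fun (t : Nat) => Nat) zero (fun (u : elimNat (fun (f : Nat) => Type0) Nat (fun (ν : Nat) => fun (k : Type0) => k) (succ ((fun (y : Nat) => fun (θ : Nat) => y) zero zero))) => fun (σ : Nat) => succ σ) zero))
  ~> succ ((fun (m : Nat) => succ m) (elimNat (fun (i : Nat) => Nat) zero (fun (o : elimNat (fun (l : Nat) => Type0) Nat (fun (q : Nat) => fun (g : Type0) => g) (succ ((fun (v : Nat) => fun (t : Nat) => v) zero zero))) => fun (u : Nat) => succ u) zero))
  ~> succ (succ (elimNat (fun (m : Nat) => Nat) zero (fun (i : elimNat (fun (o : Nat) => Type0) Nat (fun (l : Nat) => fun (q : Type0) => q) (succ ((fun (g : Nat) => fun (v : Nat) => g) zero zero))) => fun (t : Nat) => succ t) zero))
  ~> succ (succ zero)
the term's type:
  Nat


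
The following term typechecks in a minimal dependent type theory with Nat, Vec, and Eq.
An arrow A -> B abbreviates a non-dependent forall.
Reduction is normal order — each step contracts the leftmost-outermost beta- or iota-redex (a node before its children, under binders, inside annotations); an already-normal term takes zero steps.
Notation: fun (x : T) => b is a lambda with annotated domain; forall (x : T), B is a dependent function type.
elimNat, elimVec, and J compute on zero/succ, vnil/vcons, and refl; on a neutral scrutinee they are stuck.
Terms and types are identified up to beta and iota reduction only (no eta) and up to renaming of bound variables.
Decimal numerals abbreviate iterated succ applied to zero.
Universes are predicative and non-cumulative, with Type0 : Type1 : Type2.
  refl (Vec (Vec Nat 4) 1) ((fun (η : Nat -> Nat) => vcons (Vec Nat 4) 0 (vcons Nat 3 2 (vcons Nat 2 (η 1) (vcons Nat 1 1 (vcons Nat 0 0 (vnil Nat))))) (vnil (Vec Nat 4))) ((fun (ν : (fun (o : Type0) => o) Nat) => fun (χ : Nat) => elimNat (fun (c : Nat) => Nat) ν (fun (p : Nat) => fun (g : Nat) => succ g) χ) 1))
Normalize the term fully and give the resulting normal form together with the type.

reduced normal form:
  refl (Vec (Vec Nat 4) 1) (vcons (Vec Nat 4) 0 (vcons Nat 3 2 (vcons Nat 2 2 (vcons Nat 1 1 (vcons Nat 0 0 (vnil Nat))))) (vnil (Vec Nat 4)))
type:
  Eq (Vec (Vec Nat 4) 1) (vcons (Vec Nat 4) 0 (vcons Nat 3 2 (vcons Nat 2 2 (vcons Nat 1 1 (vcons Nat 0 0 (vnil Nat))))) (vnil (Vec Nat 4))) (vcons (Vec Nat 4) 0 (vcons Nat 3 2 (vcons Nat 2 2 (vcons Nat 1 1 (vcons Nat 0 0 (vnil Nat))))) (vnil (Vec Nat 4)))


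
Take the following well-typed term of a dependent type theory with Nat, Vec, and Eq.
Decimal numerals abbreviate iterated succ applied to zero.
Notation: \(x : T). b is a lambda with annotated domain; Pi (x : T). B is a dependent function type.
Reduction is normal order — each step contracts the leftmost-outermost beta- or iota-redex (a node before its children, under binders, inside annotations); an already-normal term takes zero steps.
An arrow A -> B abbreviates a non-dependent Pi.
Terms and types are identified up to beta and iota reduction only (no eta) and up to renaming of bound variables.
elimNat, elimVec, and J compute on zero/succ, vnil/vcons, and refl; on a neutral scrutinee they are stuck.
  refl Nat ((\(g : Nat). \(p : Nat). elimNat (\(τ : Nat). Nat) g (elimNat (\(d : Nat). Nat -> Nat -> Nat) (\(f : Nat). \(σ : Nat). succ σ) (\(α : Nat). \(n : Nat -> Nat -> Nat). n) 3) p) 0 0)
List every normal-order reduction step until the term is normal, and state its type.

normal-order reduction:
  refl Nat ((\(g : Nat). \(p : Nat). elimNat (\(τ : Nat). Nat) g (elimNat (\(d : Nat). Nat -> Nat -> Nat) (\(f : Nat). \(σ : Nat). succ σ) (\(α : Nat). \(n : Nat -> Nat -> Nat). n) 3) p) 0 0)
  ~> refl Nat ((\(g : Nat). elimNat (\(p : Nat). Nat) 0 (elimNat (\(τ : Nat). Nat -> Nat -> Nat) (\(d : Nat). \(f : Nat). succ f) (\(σ : Nat). \(α : Nat -> Nat -> Nat). α) 3) g) 0)
  ~> refl Nat (elimNat (\(g : Nat). Nat) 0 (elimNat (\(p : Nat). Nat -> Nat -> Nat) (\(τ : Nat). \(d : Nat). succ d) (\(f : Nat). \(σ : Nat -> Nat -> Nat). σ) 3) 0)
  ~> refl Nat 0
type:
  Eq Nat 0 0


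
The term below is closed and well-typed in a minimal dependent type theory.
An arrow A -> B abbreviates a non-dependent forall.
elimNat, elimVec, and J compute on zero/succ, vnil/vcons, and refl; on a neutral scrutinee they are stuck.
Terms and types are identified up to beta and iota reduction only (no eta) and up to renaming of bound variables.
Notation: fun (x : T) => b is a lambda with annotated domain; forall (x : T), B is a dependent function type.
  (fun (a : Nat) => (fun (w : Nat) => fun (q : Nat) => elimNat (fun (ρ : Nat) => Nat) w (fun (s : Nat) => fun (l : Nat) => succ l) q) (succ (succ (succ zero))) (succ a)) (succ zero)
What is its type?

the term's type:
  Nat


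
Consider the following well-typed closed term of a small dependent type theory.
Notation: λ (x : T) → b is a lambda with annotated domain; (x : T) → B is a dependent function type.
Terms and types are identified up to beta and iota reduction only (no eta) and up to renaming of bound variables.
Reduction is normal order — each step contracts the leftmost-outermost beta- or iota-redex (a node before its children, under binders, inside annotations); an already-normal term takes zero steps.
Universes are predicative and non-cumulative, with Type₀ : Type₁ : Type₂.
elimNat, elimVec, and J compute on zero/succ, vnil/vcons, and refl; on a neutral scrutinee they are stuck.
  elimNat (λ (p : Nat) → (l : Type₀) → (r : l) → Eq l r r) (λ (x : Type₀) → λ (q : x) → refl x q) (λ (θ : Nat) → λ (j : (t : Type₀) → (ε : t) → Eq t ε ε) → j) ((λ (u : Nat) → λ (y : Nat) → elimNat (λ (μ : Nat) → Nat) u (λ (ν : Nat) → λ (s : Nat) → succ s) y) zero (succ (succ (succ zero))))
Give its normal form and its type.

normal form:
  λ (p : Type₀) → λ (l : p) → refl p l
the term's type:
  (p : Type₀) → (l : p) → Eq p l l


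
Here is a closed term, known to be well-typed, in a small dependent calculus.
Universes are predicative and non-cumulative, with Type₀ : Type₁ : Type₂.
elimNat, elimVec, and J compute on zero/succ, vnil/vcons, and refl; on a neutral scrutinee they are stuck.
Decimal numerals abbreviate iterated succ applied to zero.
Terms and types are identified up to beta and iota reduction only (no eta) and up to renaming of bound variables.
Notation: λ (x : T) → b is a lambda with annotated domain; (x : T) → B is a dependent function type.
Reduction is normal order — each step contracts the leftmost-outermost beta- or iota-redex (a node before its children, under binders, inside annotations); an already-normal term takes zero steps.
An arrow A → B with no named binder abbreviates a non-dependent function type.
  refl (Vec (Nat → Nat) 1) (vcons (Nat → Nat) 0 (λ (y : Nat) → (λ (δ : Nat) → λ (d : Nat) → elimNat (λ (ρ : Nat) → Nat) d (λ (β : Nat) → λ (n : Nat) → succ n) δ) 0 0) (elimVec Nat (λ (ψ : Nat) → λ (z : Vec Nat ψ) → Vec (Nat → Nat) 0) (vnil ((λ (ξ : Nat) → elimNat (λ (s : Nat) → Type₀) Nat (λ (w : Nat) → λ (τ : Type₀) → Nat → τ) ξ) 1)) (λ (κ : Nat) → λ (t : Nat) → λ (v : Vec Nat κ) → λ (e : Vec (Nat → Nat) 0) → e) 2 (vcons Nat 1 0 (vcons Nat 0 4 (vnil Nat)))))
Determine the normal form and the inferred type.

reduced normal form:
  refl (Vec (Nat → Nat) 1) (vcons (Nat → Nat) 0 (λ (y : Nat) → 0) (vnil (Nat → Nat)))
type:
  Eq (Vec (Nat → Nat) 1) (vcons (Nat → Nat) 0 (λ (y : Nat) → 0) (vnil (Nat → Nat))) (vcons (Nat → Nat) 0 (λ (δ : Nat) → 0) (vnil (Nat → Nat)))
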